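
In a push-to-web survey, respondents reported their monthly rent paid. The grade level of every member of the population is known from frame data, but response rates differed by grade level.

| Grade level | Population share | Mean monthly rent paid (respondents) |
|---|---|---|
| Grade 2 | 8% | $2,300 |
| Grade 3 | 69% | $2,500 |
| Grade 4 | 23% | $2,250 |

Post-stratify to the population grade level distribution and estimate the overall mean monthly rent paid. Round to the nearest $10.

$2,430

Reweight to the known grade level distribution:
  Grade 2: 0.08 × 2300 = 184
  Grade 3: 0.69 × 2500 = 1725
  Grade 4: 0.23 × 2250 = 517.5
Post-stratified estimate = 2426.5 → $2,430.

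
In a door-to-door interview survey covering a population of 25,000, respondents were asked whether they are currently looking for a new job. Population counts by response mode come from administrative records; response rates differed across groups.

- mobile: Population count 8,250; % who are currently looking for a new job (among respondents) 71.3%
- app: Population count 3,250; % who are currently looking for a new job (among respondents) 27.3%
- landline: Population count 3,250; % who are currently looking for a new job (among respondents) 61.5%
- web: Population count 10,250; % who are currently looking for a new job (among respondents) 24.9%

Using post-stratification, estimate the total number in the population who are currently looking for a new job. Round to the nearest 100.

Estimated count per cell = population count × respondent percentage:
  mobile: 8,250 × 71.3% = 5882.25
  app: 3,250 × 27.3% = 887.25
  landline: 3,250 × 61.5% = 1998.75
  web: 10,250 × 24.9% = 2552.25
Estimated total = 11320.5 → 11,300.

11,300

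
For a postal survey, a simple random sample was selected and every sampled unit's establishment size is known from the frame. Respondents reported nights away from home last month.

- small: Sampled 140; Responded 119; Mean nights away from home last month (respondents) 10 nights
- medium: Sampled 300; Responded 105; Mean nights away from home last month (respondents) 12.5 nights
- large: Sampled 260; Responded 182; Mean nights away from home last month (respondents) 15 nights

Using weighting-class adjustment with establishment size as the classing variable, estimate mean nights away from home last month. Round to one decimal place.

12.9

Class response rates: small 119/140 = 85%, medium 105/300 = 35%, large 182/260 = 70%.
Weighting each respondent by the inverse class response rate inflates each class back to its sampled size, so the class weight is n_sampled:
  small: 140 × 10 = 1400
  medium: 300 × 12.5 = 3750
  large: 260 × 15 = 3900
Adjusted estimate = 9050 / 700 = 12.9286 → 12.9.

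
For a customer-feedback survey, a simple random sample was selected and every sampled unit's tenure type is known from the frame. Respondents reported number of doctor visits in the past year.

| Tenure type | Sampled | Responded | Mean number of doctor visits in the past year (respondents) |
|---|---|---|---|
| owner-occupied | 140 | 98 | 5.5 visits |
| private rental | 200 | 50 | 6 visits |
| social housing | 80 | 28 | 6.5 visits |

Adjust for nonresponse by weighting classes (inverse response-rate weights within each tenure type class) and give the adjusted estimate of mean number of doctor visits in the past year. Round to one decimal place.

5.9

Response rates by class: owner-occupied 98/140 = 70%, private rental 50/200 = 25%, social housing 28/80 = 35%.
With weight = n_sampled/n_responded per class, the weighted class total is n_sampled:
  owner-occupied: 140 × 5.5 = 770
  private rental: 200 × 6 = 1200
  social housing: 80 × 6.5 = 520
Adjusted estimate = 2490 / 420 = 5.92857 → 5.9.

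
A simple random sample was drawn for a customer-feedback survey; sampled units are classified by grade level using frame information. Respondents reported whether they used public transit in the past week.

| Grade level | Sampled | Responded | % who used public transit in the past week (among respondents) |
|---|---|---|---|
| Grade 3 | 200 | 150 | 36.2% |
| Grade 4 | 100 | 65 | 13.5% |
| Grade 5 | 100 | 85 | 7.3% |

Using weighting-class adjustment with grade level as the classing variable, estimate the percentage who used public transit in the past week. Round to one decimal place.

Class response rates: Grade 3 150/200 = 75%, Grade 4 65/100 = 65%, Grade 5 85/100 = 85%.
Inverse-response-rate weighting restores each class to its sampled count, so class totals weight by n_sampled:
  Grade 3: 200 × 36.2 = 7240
  Grade 4: 100 × 13.5 = 1350
  Grade 5: 100 × 7.3 = 730
Adjusted estimate = 9320 / 400 = 23.3 → 23.3%.

23.3%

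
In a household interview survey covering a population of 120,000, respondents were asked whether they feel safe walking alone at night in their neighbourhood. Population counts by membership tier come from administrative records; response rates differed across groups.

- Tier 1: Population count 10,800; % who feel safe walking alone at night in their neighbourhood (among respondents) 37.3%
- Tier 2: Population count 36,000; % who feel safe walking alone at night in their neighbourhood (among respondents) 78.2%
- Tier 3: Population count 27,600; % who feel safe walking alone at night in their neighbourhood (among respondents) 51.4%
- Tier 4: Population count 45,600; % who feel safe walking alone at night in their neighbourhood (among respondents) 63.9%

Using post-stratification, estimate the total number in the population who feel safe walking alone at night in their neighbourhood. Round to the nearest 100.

75,500

Each cell contributes its population count × the respondent rate:
  Tier 1: 10,800 × 37.3% = 4028.4
  Tier 2: 36,000 × 78.2% = 28,152
  Tier 3: 27,600 × 51.4% = 14186.4
  Tier 4: 45,600 × 63.9% = 29138.4
Estimated total = 75505.2 → 75,500.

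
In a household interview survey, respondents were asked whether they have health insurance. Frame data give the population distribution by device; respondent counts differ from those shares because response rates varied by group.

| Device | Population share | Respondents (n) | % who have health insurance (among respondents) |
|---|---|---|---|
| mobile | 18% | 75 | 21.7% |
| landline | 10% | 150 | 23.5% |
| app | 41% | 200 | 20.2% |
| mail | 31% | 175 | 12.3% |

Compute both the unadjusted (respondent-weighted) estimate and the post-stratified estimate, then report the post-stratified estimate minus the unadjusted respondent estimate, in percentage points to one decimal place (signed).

Naive respondent-only estimate (weights = respondent counts):
  (75/600)×21.7 + (150/600)×23.5 + (200/600)×20.2 + (175/600)×12.3 = 18.9083%
Post-stratifying to population shares instead:
  0.18×21.7 + 0.1×23.5 + 0.41×20.2 + 0.31×12.3 = 18.351%
Difference = 18.351 − 18.9083 = -0.5573 pp.

-0.6 percentage points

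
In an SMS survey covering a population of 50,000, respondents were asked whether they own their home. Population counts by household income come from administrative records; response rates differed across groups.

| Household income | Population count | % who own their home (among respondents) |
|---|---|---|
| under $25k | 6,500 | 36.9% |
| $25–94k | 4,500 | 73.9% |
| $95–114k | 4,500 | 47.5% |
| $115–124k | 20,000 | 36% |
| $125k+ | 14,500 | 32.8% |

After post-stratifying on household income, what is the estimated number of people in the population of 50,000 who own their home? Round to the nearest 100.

Estimated count per cell = population count × respondent percentage:
  under $25k: 6,500 × 36.9% = 2398.5
  $25–94k: 4,500 × 73.9% = 3325.5
  $95–114k: 4,500 × 47.5% = 2137.5
  $115–124k: 20,000 × 36% = 7200
  $125k+: 14,500 × 32.8% = 4756
Estimated total = 19817.5 → 19,800.

19,800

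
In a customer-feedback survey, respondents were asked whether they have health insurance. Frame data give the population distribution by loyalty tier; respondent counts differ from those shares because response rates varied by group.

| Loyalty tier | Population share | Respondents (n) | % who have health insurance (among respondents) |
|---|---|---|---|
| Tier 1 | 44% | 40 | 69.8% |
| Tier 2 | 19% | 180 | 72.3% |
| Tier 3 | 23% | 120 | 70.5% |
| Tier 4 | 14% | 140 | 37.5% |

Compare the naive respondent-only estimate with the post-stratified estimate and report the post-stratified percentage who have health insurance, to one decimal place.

65.9%

Unadjusted (pooled respondent) estimate weights by respondent counts:
  (40/480)×69.8 + (180/480)×72.3 + (120/480)×70.5 + (140/480)×37.5 = 61.4917%
Post-stratified estimate weights by population shares:
  0.44×69.8 + 0.19×72.3 + 0.23×70.5 + 0.14×37.5 = 65.914%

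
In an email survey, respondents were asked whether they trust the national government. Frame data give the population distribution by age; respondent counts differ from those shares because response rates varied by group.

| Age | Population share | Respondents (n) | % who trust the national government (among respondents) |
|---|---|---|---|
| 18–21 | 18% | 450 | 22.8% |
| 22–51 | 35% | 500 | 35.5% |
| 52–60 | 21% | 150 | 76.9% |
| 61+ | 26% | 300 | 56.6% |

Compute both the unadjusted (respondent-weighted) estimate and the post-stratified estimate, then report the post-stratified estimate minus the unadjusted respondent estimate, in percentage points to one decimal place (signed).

+7.0 percentage points

Unadjusted (pooled respondent) estimate weights by respondent counts:
  (450/1400)×22.8 + (500/1400)×35.5 + (150/1400)×76.9 + (300/1400)×56.6 = 40.375%
Reweighting by population age shares:
  0.18×22.8 + 0.35×35.5 + 0.21×76.9 + 0.26×56.6 = 47.394%
Difference = 47.394 − 40.375 = 7.019 pp.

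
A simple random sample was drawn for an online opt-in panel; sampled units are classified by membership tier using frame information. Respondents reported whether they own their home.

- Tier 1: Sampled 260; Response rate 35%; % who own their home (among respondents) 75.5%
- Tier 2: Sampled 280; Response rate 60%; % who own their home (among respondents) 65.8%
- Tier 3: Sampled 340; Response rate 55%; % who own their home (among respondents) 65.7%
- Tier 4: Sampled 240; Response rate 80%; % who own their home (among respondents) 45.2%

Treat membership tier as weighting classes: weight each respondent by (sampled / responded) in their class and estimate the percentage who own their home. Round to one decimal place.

63.6%

With weight = n_sampled/n_responded per class, the weighted class total is n_sampled:
  Tier 1: 260 × 75.5 = 19,630
  Tier 2: 280 × 65.8 = 18,424
  Tier 3: 340 × 65.7 = 22,338
  Tier 4: 240 × 45.2 = 10,848
Adjusted estimate = 71,240 / 1,120 = 63.6071 → 63.6%.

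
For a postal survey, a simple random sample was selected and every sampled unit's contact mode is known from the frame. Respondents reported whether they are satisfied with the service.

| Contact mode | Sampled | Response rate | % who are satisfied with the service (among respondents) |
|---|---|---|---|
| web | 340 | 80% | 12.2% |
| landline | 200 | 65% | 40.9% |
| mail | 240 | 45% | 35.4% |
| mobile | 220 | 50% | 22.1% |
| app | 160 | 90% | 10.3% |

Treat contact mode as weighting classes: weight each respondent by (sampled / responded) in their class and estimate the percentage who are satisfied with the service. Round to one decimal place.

Weighting each respondent by the inverse class response rate inflates each class back to its sampled size, so the class weight is n_sampled:
  web: 340 × 12.2 = 4148
  landline: 200 × 40.9 = 8180
  mail: 240 × 35.4 = 8496
  mobile: 220 × 22.1 = 4862
  app: 160 × 10.3 = 1648
Adjusted estimate = 27,334 / 1,160 = 23.5638 → 23.6%.

23.6%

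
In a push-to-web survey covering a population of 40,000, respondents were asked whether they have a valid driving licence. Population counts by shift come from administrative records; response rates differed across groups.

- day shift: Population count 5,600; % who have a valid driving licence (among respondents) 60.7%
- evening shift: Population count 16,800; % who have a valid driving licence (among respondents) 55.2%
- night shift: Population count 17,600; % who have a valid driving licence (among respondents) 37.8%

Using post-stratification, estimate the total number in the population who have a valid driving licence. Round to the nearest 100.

Apply each group's respondent rate to its population count:
  day shift: 5,600 × 60.7% = 3399.2
  evening shift: 16,800 × 55.2% = 9273.6
  night shift: 17,600 × 37.8% = 6652.8
Estimated total = 19325.6 → 19,300.

19,300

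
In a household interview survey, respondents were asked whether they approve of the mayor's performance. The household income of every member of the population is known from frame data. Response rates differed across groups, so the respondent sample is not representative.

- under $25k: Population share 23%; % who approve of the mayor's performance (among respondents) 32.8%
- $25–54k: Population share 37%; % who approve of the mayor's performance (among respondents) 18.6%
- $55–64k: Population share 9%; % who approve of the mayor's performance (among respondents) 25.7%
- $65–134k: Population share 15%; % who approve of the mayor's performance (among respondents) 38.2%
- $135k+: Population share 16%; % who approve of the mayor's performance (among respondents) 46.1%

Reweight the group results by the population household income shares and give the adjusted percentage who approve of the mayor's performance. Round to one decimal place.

Each cell contributes population-share × respondent value:
  under $25k: 0.23 × 32.8 = 7.544
  $25–54k: 0.37 × 18.6 = 6.882
  $55–64k: 0.09 × 25.7 = 2.313
  $65–134k: 0.15 × 38.2 = 5.73
  $135k+: 0.16 × 46.1 = 7.376
Post-stratified estimate = 29.845 → 29.8%.

29.8%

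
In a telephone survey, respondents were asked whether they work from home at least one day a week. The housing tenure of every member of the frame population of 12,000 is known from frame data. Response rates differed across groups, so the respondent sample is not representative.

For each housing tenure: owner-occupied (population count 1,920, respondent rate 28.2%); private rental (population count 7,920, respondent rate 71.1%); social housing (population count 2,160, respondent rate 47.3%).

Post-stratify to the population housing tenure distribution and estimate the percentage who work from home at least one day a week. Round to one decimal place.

60.0%

Weight each group's respondent value by its population share:
  owner-occupied: (1,920/12,000) × 28.2 = 4.512
  private rental: (7,920/12,000) × 71.1 = 46.926
  social housing: (2,160/12,000) × 47.3 = 8.514
Post-stratified estimate = 59.952 → 60.0%.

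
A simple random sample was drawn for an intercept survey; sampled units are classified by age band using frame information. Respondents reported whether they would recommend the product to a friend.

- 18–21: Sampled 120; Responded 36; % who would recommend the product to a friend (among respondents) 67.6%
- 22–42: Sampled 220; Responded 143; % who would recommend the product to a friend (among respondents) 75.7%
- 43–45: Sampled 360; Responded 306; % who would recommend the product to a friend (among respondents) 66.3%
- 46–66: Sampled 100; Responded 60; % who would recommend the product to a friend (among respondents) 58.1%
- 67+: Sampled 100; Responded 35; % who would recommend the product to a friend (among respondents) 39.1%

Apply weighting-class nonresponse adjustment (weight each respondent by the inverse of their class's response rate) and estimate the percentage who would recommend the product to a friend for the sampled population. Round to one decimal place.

64.8%

Class response rates: 18–21 36/120 = 30%, 22–42 143/220 = 65%, 43–45 306/360 = 85%, 46–66 60/100 = 60%, 67+ 35/100 = 35%.
Each respondent's weight = sampled/responded in their class; summing within a class gives n_sampled, so:
  18–21: 120 × 67.6 = 8112
  22–42: 220 × 75.7 = 16,654
  43–45: 360 × 66.3 = 23,868
  46–66: 100 × 58.1 = 5810
  67+: 100 × 39.1 = 3910
Adjusted estimate = 58,354 / 900 = 64.8378 → 64.8%.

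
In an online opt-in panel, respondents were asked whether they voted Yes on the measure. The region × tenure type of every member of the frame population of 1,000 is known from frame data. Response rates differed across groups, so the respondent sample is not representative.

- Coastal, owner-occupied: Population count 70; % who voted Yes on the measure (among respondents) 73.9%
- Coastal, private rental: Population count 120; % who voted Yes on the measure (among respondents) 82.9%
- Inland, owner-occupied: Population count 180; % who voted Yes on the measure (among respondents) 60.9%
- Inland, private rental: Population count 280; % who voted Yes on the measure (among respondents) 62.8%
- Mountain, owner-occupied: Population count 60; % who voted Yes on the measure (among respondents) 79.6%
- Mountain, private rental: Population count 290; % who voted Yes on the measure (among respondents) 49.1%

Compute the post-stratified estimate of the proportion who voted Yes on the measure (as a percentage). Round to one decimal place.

62.7%

Post-stratification weights by population share, not respondent share:
  Coastal, owner-occupied: (70/1,000) × 73.9 = 5.173
  Coastal, private rental: (120/1,000) × 82.9 = 9.948
  Inland, owner-occupied: (180/1,000) × 60.9 = 10.962
  Inland, private rental: (280/1,000) × 62.8 = 17.584
  Mountain, owner-occupied: (60/1,000) × 79.6 = 4.776
  Mountain, private rental: (290/1,000) × 49.1 = 14.239
Post-stratified estimate = 62.682 → 62.7%.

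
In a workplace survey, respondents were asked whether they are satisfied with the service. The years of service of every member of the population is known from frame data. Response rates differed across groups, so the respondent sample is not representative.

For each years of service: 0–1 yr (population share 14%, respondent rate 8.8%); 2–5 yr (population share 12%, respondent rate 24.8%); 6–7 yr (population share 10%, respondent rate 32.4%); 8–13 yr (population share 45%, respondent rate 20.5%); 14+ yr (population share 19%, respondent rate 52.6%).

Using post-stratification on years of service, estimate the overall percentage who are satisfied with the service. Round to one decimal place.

Post-stratification weights by population share, not respondent share:
  0–1 yr: 0.14 × 8.8 = 1.232
  2–5 yr: 0.12 × 24.8 = 2.976
  6–7 yr: 0.1 × 32.4 = 3.24
  8–13 yr: 0.45 × 20.5 = 9.225
  14+ yr: 0.19 × 52.6 = 9.994
Post-stratified estimate = 26.667 → 26.7%.

26.7%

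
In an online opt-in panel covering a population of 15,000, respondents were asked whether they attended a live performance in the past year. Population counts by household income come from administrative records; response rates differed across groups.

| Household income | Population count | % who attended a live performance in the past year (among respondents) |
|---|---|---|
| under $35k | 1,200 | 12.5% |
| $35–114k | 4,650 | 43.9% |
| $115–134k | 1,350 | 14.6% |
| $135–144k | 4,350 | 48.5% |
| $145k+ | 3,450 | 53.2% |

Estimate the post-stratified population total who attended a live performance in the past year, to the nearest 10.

6,330

Apply each group's respondent rate to its population count:
  under $35k: 1,200 × 12.5% = 150
  $35–114k: 4,650 × 43.9% = 2041.35
  $115–134k: 1,350 × 14.6% = 197.1
  $135–144k: 4,350 × 48.5% = 2109.75
  $145k+: 3,450 × 53.2% = 1835.4
Estimated total = 6333.6 → 6,330.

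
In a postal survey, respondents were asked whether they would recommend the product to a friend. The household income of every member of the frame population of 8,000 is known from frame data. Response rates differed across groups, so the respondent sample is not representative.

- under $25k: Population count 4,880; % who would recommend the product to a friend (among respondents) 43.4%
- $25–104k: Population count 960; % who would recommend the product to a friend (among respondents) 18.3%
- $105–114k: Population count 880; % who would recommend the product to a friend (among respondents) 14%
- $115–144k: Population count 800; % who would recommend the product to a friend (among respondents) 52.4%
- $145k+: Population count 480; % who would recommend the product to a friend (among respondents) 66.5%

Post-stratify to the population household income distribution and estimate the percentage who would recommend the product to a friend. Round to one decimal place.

39.4%

Reweight to the known household income distribution:
  under $25k: (4,880/8,000) × 43.4 = 26.474
  $25–104k: (960/8,000) × 18.3 = 2.196
  $105–114k: (880/8,000) × 14 = 1.54
  $115–144k: (800/8,000) × 52.4 = 5.24
  $145k+: (480/8,000) × 66.5 = 3.99
Post-stratified estimate = 39.44 → 39.4%.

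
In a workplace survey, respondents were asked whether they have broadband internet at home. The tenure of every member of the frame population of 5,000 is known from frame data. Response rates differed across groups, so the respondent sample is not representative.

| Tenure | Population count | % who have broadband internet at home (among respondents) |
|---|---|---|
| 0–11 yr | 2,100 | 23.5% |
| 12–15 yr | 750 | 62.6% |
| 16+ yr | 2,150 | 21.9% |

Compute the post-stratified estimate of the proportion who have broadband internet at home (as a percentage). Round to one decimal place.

28.7%

Reweight to the known tenure distribution:
  0–11 yr: (2,100/5,000) × 23.5 = 9.87
  12–15 yr: (750/5,000) × 62.6 = 9.39
  16+ yr: (2,150/5,000) × 21.9 = 9.417
Post-stratified estimate = 28.677 → 28.7%.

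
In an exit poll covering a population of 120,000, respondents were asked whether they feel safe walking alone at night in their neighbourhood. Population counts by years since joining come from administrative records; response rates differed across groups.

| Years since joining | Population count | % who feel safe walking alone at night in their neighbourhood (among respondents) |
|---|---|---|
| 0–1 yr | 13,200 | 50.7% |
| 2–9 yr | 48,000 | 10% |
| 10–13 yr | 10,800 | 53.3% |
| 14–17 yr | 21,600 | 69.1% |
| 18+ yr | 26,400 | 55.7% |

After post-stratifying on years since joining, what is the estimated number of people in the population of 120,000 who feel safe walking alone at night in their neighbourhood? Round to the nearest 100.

46,900

Apply each group's respondent rate to its population count:
  0–1 yr: 13,200 × 50.7% = 6692.4
  2–9 yr: 48,000 × 10% = 4800
  10–13 yr: 10,800 × 53.3% = 5756.4
  14–17 yr: 21,600 × 69.1% = 14925.6
  18+ yr: 26,400 × 55.7% = 14704.8
Estimated total = 46879.2 → 46,900.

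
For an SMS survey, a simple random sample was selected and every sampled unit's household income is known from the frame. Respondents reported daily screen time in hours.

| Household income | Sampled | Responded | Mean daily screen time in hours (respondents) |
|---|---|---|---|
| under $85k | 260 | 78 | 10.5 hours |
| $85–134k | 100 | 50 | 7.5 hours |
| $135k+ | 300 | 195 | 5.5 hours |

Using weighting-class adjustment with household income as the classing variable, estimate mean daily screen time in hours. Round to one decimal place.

7.8

Class response rates: under $85k 78/260 = 30%, $85–134k 50/100 = 50%, $135k+ 195/300 = 65%.
Each respondent's weight = sampled/responded in their class; summing within a class gives n_sampled, so:
  under $85k: 260 × 10.5 = 2730
  $85–134k: 100 × 7.5 = 750
  $135k+: 300 × 5.5 = 1650
Adjusted estimate = 5130 / 660 = 7.77273 → 7.8.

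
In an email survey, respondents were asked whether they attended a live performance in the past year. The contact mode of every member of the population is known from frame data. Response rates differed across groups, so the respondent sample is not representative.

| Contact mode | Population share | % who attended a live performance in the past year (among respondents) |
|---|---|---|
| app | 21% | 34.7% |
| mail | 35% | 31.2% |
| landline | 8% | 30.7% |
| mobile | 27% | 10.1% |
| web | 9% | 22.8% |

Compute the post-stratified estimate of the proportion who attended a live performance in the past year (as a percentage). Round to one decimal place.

Reweight to the known contact mode distribution:
  app: 0.21 × 34.7 = 7.287
  mail: 0.35 × 31.2 = 10.92
  landline: 0.08 × 30.7 = 2.456
  mobile: 0.27 × 10.1 = 2.727
  web: 0.09 × 22.8 = 2.052
Post-stratified estimate = 25.442 → 25.4%.

25.4%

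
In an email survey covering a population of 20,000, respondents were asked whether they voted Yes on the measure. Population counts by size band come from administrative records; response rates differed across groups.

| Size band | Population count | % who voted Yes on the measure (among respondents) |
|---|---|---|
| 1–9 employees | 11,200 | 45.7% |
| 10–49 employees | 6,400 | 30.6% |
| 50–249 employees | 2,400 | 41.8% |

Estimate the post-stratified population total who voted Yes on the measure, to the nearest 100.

Each cell contributes its population count × the respondent rate:
  1–9 employees: 11,200 × 45.7% = 5118.4
  10–49 employees: 6,400 × 30.6% = 1958.4
  50–249 employees: 2,400 × 41.8% = 1003.2
Estimated total = 8080 → 8,100.

8,100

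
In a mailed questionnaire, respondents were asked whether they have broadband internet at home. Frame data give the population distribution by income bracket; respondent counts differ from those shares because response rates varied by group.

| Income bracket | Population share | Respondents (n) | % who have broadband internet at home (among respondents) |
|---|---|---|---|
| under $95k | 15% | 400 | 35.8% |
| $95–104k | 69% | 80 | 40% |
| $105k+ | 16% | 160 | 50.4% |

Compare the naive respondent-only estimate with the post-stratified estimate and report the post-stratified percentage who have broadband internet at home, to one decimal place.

Unadjusted (pooled respondent) estimate weights by respondent counts:
  (400/640)×35.8 + (80/640)×40 + (160/640)×50.4 = 39.975%
Post-stratified estimate weights by population shares:
  0.15×35.8 + 0.69×40 + 0.16×50.4 = 41.034%

41.0%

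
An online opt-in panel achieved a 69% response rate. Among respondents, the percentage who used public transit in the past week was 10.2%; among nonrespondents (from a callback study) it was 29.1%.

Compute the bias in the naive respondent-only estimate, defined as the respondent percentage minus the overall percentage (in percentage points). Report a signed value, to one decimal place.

Nonresponse fraction = 1 − 0.69 = 0.31.
Bias = (nonresponse fraction) × (respondent percentage − nonrespondent percentage)
     = 0.31 × (10.2 − 29.1) = 0.31 × -18.9 = -5.859.

-5.9 percentage points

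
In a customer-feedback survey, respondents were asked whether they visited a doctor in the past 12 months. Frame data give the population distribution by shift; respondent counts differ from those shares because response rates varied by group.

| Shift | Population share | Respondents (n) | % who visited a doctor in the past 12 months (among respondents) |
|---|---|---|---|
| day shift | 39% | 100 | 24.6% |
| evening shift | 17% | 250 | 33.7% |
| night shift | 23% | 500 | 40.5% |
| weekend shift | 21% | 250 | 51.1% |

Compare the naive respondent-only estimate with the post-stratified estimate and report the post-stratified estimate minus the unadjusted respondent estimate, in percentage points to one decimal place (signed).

-4.5 percentage points

Without adjustment, the pooled respondent share is:
  (100/1100)×24.6 + (250/1100)×33.7 + (500/1100)×40.5 + (250/1100)×51.1 = 39.9182%
Post-stratified estimate weights by population shares:
  0.39×24.6 + 0.17×33.7 + 0.23×40.5 + 0.21×51.1 = 35.369%
Difference = 35.369 − 39.9182 = -4.5492 pp.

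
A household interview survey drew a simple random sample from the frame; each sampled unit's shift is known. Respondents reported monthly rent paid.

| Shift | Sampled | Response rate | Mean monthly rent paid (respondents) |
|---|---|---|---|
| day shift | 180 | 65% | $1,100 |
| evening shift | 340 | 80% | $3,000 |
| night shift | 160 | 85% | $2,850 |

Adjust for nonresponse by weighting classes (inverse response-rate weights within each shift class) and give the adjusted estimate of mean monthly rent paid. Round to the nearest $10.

$2,460

Weighting each respondent by the inverse class response rate inflates each class back to its sampled size, so the class weight is n_sampled:
  day shift: 180 × 1100 = 198,000
  evening shift: 340 × 3000 = 1,020,000
  night shift: 160 × 2850 = 456,000
Adjusted estimate = 1,674,000 / 680 = 2461.76 → $2,460.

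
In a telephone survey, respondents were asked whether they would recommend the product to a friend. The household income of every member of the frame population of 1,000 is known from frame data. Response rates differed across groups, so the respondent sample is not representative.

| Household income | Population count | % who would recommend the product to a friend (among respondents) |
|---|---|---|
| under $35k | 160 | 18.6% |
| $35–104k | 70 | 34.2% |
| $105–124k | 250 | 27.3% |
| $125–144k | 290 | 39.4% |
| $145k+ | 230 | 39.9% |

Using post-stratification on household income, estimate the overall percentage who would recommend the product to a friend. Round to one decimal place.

32.8%

Reweight to the known household income distribution:
  under $35k: (160/1,000) × 18.6 = 2.976
  $35–104k: (70/1,000) × 34.2 = 2.394
  $105–124k: (250/1,000) × 27.3 = 6.825
  $125–144k: (290/1,000) × 39.4 = 11.426
  $145k+: (230/1,000) × 39.9 = 9.177
Post-stratified estimate = 32.798 → 32.8%.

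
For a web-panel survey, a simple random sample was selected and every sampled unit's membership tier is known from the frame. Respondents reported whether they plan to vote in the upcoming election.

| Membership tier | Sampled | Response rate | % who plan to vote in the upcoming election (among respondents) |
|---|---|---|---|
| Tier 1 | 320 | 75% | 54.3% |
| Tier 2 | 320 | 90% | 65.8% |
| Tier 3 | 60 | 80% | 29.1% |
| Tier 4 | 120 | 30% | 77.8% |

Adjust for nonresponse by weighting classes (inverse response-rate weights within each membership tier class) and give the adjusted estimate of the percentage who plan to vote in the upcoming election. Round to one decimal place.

Each respondent's weight = sampled/responded in their class; summing within a class gives n_sampled, so:
  Tier 1: 320 × 54.3 = 17,376
  Tier 2: 320 × 65.8 = 21,056
  Tier 3: 60 × 29.1 = 1746
  Tier 4: 120 × 77.8 = 9336
Adjusted estimate = 49,514 / 820 = 60.3829 → 60.4%.

60.4%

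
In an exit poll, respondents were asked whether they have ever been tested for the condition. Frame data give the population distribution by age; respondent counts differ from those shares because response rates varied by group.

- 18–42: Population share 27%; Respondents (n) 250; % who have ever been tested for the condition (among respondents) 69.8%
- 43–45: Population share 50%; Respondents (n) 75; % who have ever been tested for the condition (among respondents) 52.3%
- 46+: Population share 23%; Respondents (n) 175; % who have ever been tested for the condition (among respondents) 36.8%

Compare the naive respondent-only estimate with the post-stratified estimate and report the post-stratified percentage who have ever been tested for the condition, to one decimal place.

Unadjusted (pooled respondent) estimate weights by respondent counts:
  (250/500)×69.8 + (75/500)×52.3 + (175/500)×36.8 = 55.625%
Reweighting by population age shares:
  0.27×69.8 + 0.5×52.3 + 0.23×36.8 = 53.46%

53.5%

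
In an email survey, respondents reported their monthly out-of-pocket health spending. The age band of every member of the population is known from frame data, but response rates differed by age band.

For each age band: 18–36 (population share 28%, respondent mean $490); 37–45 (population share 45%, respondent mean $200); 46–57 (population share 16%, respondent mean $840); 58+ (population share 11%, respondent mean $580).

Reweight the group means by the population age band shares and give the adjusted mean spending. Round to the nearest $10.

Each cell contributes population-share × respondent value:
  18–36: 0.28 × 490 = 137.2
  37–45: 0.45 × 200 = 90
  46–57: 0.16 × 840 = 134.4
  58+: 0.11 × 580 = 63.8
Post-stratified estimate = 425.4 → $430.

$430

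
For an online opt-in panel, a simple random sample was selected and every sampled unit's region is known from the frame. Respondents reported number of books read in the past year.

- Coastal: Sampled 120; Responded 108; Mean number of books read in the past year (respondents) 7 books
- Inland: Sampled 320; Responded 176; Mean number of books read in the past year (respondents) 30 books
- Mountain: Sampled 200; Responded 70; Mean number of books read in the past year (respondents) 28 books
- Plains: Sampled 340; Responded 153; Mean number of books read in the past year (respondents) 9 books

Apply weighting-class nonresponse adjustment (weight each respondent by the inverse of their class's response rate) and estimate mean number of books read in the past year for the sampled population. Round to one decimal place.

Response rates by class: Coastal 108/120 = 90%, Inland 176/320 = 55%, Mountain 70/200 = 35%, Plains 153/340 = 45%.
With weight = n_sampled/n_responded per class, the weighted class total is n_sampled:
  Coastal: 120 × 7 = 840
  Inland: 320 × 30 = 9600
  Mountain: 200 × 28 = 5600
  Plains: 340 × 9 = 3060
Adjusted estimate = 19,100 / 980 = 19.4898 → 19.5.

19.5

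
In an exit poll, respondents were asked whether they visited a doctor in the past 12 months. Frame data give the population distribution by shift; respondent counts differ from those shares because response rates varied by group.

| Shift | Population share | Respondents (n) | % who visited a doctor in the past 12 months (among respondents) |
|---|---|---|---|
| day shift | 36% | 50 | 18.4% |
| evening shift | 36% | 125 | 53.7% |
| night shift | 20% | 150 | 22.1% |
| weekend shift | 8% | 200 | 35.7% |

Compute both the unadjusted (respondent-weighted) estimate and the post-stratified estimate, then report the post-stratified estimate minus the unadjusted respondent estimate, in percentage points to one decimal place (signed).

-1.2 percentage points

Without adjustment, the pooled respondent share is:
  (50/525)×18.4 + (125/525)×53.7 + (150/525)×22.1 + (200/525)×35.7 = 34.4524%
Post-stratifying to population shares instead:
  0.36×18.4 + 0.36×53.7 + 0.2×22.1 + 0.08×35.7 = 33.232%
Difference = 33.232 − 34.4524 = -1.2204 pp.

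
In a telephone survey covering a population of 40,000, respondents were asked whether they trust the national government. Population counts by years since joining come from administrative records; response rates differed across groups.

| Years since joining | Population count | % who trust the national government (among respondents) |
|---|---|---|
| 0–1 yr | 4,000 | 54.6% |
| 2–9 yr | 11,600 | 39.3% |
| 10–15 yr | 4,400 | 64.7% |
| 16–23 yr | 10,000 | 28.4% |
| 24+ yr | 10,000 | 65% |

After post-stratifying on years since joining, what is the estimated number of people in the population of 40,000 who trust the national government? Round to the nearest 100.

18,900

Each cell contributes its population count × the respondent rate:
  0–1 yr: 4,000 × 54.6% = 2184
  2–9 yr: 11,600 × 39.3% = 4558.8
  10–15 yr: 4,400 × 64.7% = 2846.8
  16–23 yr: 10,000 × 28.4% = 2840
  24+ yr: 10,000 × 65% = 6500
Estimated total = 18929.6 → 18,900.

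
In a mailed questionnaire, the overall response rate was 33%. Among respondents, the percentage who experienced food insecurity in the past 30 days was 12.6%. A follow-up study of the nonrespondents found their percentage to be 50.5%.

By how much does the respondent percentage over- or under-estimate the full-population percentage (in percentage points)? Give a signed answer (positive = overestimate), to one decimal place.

Nonresponse fraction = 1 − 0.33 = 0.67.
Bias = (nonresponse fraction) × (respondent percentage − nonrespondent percentage)
     = 0.67 × (12.6 − 50.5) = 0.67 × -37.9 = -25.393.

-25.4 percentage points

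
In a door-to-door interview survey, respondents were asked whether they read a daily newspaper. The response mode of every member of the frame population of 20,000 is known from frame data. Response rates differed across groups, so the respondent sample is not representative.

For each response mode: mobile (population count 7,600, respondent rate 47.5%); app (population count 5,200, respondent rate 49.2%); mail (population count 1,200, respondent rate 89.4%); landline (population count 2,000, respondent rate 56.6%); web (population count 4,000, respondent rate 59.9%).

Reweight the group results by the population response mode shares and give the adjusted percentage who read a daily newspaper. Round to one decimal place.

53.8%

Each cell contributes population-share × respondent value:
  mobile: (7,600/20,000) × 47.5 = 18.05
  app: (5,200/20,000) × 49.2 = 12.792
  mail: (1,200/20,000) × 89.4 = 5.364
  landline: (2,000/20,000) × 56.6 = 5.66
  web: (4,000/20,000) × 59.9 = 11.98
Post-stratified estimate = 53.846 → 53.8%.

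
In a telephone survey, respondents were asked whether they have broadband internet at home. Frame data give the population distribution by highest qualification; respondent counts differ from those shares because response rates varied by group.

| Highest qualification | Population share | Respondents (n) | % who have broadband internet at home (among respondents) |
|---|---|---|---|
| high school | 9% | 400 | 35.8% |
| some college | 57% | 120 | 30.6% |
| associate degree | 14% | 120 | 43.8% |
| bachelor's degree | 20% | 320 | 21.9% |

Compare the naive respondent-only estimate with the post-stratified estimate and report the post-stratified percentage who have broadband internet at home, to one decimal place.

31.2%

Unadjusted (pooled respondent) estimate weights by respondent counts:
  (400/960)×35.8 + (120/960)×30.6 + (120/960)×43.8 + (320/960)×21.9 = 31.5167%
Reweighting by population highest qualification shares:
  0.09×35.8 + 0.57×30.6 + 0.14×43.8 + 0.2×21.9 = 31.176%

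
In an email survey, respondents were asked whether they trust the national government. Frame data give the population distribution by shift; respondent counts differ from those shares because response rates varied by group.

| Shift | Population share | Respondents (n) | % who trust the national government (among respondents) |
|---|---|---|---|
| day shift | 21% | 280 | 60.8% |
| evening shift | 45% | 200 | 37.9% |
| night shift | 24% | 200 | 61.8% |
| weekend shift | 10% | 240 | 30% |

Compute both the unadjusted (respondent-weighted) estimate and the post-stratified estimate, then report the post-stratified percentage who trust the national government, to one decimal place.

47.7%

Without adjustment, the pooled respondent share is:
  (280/920)×60.8 + (200/920)×37.9 + (200/920)×61.8 + (240/920)×30 = 48.0043%
Post-stratifying to population shares instead:
  0.21×60.8 + 0.45×37.9 + 0.24×61.8 + 0.1×30 = 47.655%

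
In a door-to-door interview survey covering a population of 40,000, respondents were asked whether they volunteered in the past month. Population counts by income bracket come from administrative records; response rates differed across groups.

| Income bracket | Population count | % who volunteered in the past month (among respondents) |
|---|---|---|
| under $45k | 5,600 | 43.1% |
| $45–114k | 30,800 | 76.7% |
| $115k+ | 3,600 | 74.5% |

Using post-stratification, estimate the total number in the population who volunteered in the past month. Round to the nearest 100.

Apply each group's respondent rate to its population count:
  under $45k: 5,600 × 43.1% = 2413.6
  $45–114k: 30,800 × 76.7% = 23623.6
  $115k+: 3,600 × 74.5% = 2682
Estimated total = 28719.2 → 28,700.

28,700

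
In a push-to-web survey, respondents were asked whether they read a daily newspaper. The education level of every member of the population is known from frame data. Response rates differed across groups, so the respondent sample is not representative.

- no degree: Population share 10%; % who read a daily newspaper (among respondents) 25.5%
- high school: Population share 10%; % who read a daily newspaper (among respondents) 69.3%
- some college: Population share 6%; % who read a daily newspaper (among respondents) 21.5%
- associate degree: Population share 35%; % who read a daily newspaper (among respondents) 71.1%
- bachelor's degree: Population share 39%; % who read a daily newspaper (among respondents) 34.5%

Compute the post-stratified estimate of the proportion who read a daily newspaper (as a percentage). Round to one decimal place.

Weight each group's respondent value by its population share:
  no degree: 0.1 × 25.5 = 2.55
  high school: 0.1 × 69.3 = 6.93
  some college: 0.06 × 21.5 = 1.29
  associate degree: 0.35 × 71.1 = 24.885
  bachelor's degree: 0.39 × 34.5 = 13.455
Post-stratified estimate = 49.11 → 49.1%.

49.1%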